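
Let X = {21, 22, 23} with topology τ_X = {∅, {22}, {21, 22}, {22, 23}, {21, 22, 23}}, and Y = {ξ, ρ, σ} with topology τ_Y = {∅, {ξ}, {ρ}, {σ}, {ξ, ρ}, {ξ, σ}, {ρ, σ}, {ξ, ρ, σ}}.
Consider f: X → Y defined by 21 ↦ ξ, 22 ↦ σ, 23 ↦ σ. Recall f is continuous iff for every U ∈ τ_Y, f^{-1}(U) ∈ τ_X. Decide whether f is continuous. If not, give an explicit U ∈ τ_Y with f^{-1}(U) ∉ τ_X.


f is NOT continuous.

Compute f^{-1}(U) for each U ∈ τ_Y:
  U = ∅: f^{-1}(U) = ∅ ∈ τ_X ✓.
  U = {ξ}: f^{-1}(U) = {21} ∉ τ_X ✗.
  U = {ρ}: f^{-1}(U) = ∅ ∈ τ_X ✓.
  U = {σ}: f^{-1}(U) = {22, 23} ∈ τ_X ✓.
  U = {ξ, ρ}: f^{-1}(U) = {21} ∉ τ_X ✗.
  U = {ξ, σ}: f^{-1}(U) = {21, 22, 23} ∈ τ_X ✓.
  U = {ρ, σ}: f^{-1}(U) = {22, 23} ∈ τ_X ✓.
  U = {ξ, ρ, σ}: f^{-1}(U) = {21, 22, 23} ∈ τ_X ✓.
Found U = {ξ} with f^{-1}(U) = {21} not in τ_X. Therefore f is NOT continuous.


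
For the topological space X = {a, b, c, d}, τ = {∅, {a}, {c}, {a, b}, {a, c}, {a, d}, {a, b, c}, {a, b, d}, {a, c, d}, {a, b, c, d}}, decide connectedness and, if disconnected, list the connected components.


(X, τ) is disconnected; components = [{c}, {a, b, d}].

Find clopen sets (U ∈ τ with X ∖ U ∈ τ):
  U = ∅, X ∖ U = {a, b, c, d} — both open, so U is clopen.
  U = {c}, X ∖ U = {a, b, d} — both open, so U is clopen.
  U = {a, b, d}, X ∖ U = {c} — both open, so U is clopen.
  U = {a, b, c, d}, X ∖ U = ∅ — both open, so U is clopen.
Nontrivial clopen(s) exist: e.g. {c}. So (X, τ) is disconnected.
Compute connected components by grouping points that agree on all clopens:
  component: {c}
  component: {a, b, d}


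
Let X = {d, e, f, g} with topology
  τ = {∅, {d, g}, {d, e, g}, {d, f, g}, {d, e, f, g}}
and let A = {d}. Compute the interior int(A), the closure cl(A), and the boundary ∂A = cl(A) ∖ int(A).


int(A) = ∅, cl(A) = {d, e, f, g}, ∂A = {d, e, f, g}.

Closed sets in (X, τ) are complements of opens:
  closed(X, τ) = {∅, {e}, {f}, {e, f}, {d, e, f, g}}.
int(A) = ⋃ {U ∈ τ : U ⊆ A}. Opens contained in A: ∅.
Taking the union of these: int(A) = ∅.
cl(A) = ⋂ {C closed : A ⊆ C}. Closed sets containing A: {d, e, f, g}.
Intersecting these: cl(A) = {d, e, f, g}.
∂A = cl(A) ∖ int(A) = {d, e, f, g} ∖ ∅ = {d, e, f, g}.


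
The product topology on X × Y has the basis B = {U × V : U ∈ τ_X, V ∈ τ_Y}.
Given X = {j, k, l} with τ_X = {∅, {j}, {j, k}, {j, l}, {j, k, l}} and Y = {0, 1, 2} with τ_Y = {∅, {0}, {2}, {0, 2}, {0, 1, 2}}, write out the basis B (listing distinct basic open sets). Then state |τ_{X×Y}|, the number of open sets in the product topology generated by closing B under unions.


Basis B = {∅ × ∅, {j} × {0}, {j} × {2}, {j} × {0, 2}, {j, k} × {0}, {j, l} × {0}, {j, k} × {2}, {j, l} × {2}, {j} × {0, 1, 2}, {j, k, l} × {0}, {j, k, l} × {2}, {j, k} × {0, 2}, {j, l} × {0, 2}, {j, k} × {0, 1, 2}, {j, l} × {0, 1, 2}, {j, k, l} × {0, 2}, {j, k, l} × {0, 1, 2}}; |τ_{X×Y}| = 50.

Enumerate products U × V with U ∈ τ_X, V ∈ τ_Y (deduplicated):
  ∅ × ∅ = {} (∅)
  {j} × {0} = {(j,0)}
  {j} × {2} = {(j,2)}
  {j} × {0, 2} = {(j,0), (j,2)}
  {j, k} × {0} = {(j,0), (k,0)}
  {j, l} × {0} = {(j,0), (l,0)}
  {j, k} × {2} = {(j,2), (k,2)}
  {j, l} × {2} = {(j,2), (l,2)}
  {j} × {0, 1, 2} = {(j,0), (j,1), (j,2)}
  {j, k, l} × {0} = {(j,0), (k,0), (l,0)}
  {j, k, l} × {2} = {(j,2), (k,2), (l,2)}
  {j, k} × {0, 2} = {(j,0), (j,2), (k,0), (k,2)}
  {j, l} × {0, 2} = {(j,0), (j,2), (l,0), (l,2)}
  {j, k} × {0, 1, 2} = {(j,0), (j,1), (j,2), (k,0), (k,1), (k,2)}
  {j, l} × {0, 1, 2} = {(j,0), (j,1), (j,2), (l,0), (l,1), (l,2)}
  {j, k, l} × {0, 2} = {(j,0), (j,2), (k,0), (k,2), (l,0), (l,2)}
  {j, k, l} × {0, 1, 2} = {(j,0), (j,1), (j,2), (k,0), (k,1), (k,2), (l,0), (l,1), (l,2)}
These 17 distinct sets form the basis B.
Close under arbitrary unions to get τ_{X×Y}; counting gives |τ_{X×Y}| = 50.


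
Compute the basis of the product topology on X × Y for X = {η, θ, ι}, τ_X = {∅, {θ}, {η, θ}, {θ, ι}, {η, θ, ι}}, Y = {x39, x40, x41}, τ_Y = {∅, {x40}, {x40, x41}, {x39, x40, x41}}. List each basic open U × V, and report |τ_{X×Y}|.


Basis B = {∅ × ∅, {θ} × {x40}, {η, θ} × {x40}, {θ} × {x40, x41}, {θ, ι} × {x40}, {η, θ, ι} × {x40}, {θ} × {x39, x40, x41}, {η, θ} × {x40, x41}, {θ, ι} × {x40, x41}, {η, θ} × {x39, x40, x41}, {η, θ, ι} × {x40, x41}, {θ, ι} × {x39, x40, x41}, {η, θ, ι} × {x39, x40, x41}}; |τ_{X×Y}| = 30.

Enumerate products U × V with U ∈ τ_X, V ∈ τ_Y (deduplicated):
  ∅ × ∅ = {} (∅)
  {θ} × {x40} = {(θ,x40)}
  {η, θ} × {x40} = {(η,x40), (θ,x40)}
  {θ} × {x40, x41} = {(θ,x40), (θ,x41)}
  {θ, ι} × {x40} = {(θ,x40), (ι,x40)}
  {η, θ, ι} × {x40} = {(η,x40), (θ,x40), (ι,x40)}
  {θ} × {x39, x40, x41} = {(θ,x39), (θ,x40), (θ,x41)}
  {η, θ} × {x40, x41} = {(η,x40), (η,x41), (θ,x40), (θ,x41)}
  {θ, ι} × {x40, x41} = {(θ,x40), (θ,x41), (ι,x40), (ι,x41)}
  {η, θ} × {x39, x40, x41} = {(η,x39), (η,x40), (η,x41), (θ,x39), (θ,x40), (θ,x41)}
  {η, θ, ι} × {x40, x41} = {(η,x40), (η,x41), (θ,x40), (θ,x41), (ι,x40), (ι,x41)}
  {θ, ι} × {x39, x40, x41} = {(θ,x39), (θ,x40), (θ,x41), (ι,x39), (ι,x40), (ι,x41)}
  {η, θ, ι} × {x39, x40, x41} = {(η,x39), (η,x40), (η,x41), (θ,x39), (θ,x40), (θ,x41), (ι,x39), (ι,x40), (ι,x41)}
These 13 distinct sets form the basis B.
Close under arbitrary unions to get τ_{X×Y}; counting gives |τ_{X×Y}| = 30.


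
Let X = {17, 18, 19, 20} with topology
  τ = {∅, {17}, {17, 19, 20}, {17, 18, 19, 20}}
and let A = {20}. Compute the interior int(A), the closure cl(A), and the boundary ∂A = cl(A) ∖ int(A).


int(A) = ∅, cl(A) = {18, 19, 20}, ∂A = {18, 19, 20}.

Closed sets in (X, τ) are complements of opens:
  closed(X, τ) = {∅, {18}, {18, 19, 20}, {17, 18, 19, 20}}.
int(A) = ⋃ {U ∈ τ : U ⊆ A}. Opens contained in A: ∅.
Taking the union of these: int(A) = ∅.
cl(A) = ⋂ {C closed : A ⊆ C}. Closed sets containing A: {18, 19, 20}, {17, 18, 19, 20}.
Intersecting these: cl(A) = {18, 19, 20}.
∂A = cl(A) ∖ int(A) = {18, 19, 20} ∖ ∅ = {18, 19, 20}.


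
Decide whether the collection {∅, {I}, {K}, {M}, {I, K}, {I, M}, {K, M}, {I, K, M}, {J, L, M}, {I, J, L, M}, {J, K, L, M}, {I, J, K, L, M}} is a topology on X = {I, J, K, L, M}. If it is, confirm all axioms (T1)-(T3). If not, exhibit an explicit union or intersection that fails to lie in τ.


τ IS a topology on X.

Axiom (T1): ∅ ∈ τ? Yes; X ∈ τ? Yes.
Axiom (T2/T3): check pairwise unions and intersections of members of τ.
All pairwise intersections and unions checked — each lies in τ. Therefore τ satisfies (T1), (T2), (T3): it IS a topology on X.


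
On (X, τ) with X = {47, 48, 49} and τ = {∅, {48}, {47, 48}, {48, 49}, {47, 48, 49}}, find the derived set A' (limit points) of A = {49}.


A' = ∅

For each x ∈ X, list the open sets U ∈ τ with x ∈ U, then check whether U ∩ (A ∖ {x}) ≠ ∅ for every such U.
  x = 47: open {47, 48} ∋ x has {47, 48} ∩ (A ∖ {47}) = ∅, so x is NOT a limit point.
  x = 48: open {48} ∋ x has {48} ∩ (A ∖ {48}) = ∅, so x is NOT a limit point.
  x = 49: open {48, 49} ∋ x has {48, 49} ∩ (A ∖ {49}) = ∅, so x is NOT a limit point.
Collecting: A' = ∅.


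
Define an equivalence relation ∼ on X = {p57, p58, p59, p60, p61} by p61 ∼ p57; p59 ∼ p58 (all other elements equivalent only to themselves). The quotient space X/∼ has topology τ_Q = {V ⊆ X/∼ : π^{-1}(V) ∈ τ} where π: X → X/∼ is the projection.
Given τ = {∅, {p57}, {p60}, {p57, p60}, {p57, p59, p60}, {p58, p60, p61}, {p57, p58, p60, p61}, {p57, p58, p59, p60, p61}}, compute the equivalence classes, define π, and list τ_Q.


X/∼ = {[p57=p61], [p58=p59], [p60]}; |τ_Q| = 3.

Equivalence classes: [p57=p61], [p58=p59], [p60].
Quotient map π: X → X/∼ sends p57 ↦ [p57=p61], p58 ↦ [p58=p59], p59 ↦ [p58=p59], p60 ↦ [p60], p61 ↦ [p57=p61].
For each subset V ⊆ X/∼, compute π^{-1}(V) ⊆ X and check whether π^{-1}(V) ∈ τ. V is open in τ_Q iff π^{-1}(V) ∈ τ.
  V = {}: π^{-1}(V) = ∅ ∈ τ ✓.
  V = {[p57=p61]}: π^{-1}(V) = {p57, p61} ∉ τ ✗.
  V = {[p58=p59]}: π^{-1}(V) = {p58, p59} ∉ τ ✗.
  V = {[p57=p61], [p58=p59]}: π^{-1}(V) = {p57, p58, p59, p61} ∉ τ ✗.
  V = {[p60]}: π^{-1}(V) = {p60} ∈ τ ✓.
  V = {[p57=p61], [p60]}: π^{-1}(V) = {p57, p60, p61} ∉ τ ✗.
  V = {[p58=p59], [p60]}: π^{-1}(V) = {p58, p59, p60} ∉ τ ✗.
  V = {[p57=p61], [p58=p59], [p60]}: π^{-1}(V) = {p57, p58, p59, p60, p61} ∈ τ ✓.
Open sets in the quotient: τ_Q = {{}, {[p60]}, {[p57=p61], [p58=p59], [p60]}} (3 elements).


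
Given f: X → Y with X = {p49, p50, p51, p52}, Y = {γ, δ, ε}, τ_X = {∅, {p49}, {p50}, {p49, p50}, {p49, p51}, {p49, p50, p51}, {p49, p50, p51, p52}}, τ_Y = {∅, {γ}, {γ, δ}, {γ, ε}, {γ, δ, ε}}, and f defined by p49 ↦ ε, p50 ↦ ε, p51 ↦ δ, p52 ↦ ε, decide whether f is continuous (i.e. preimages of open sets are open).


f is NOT continuous.

Compute f^{-1}(U) for each U ∈ τ_Y:
  U = ∅: f^{-1}(U) = ∅ ∈ τ_X ✓.
  U = {γ}: f^{-1}(U) = ∅ ∈ τ_X ✓.
  U = {γ, δ}: f^{-1}(U) = {p51} ∉ τ_X ✗.
  U = {γ, ε}: f^{-1}(U) = {p49, p50, p52} ∉ τ_X ✗.
  U = {γ, δ, ε}: f^{-1}(U) = {p49, p50, p51, p52} ∈ τ_X ✓.
Found U = {γ, δ} with f^{-1}(U) = {p51} not in τ_X. Therefore f is NOT continuous.


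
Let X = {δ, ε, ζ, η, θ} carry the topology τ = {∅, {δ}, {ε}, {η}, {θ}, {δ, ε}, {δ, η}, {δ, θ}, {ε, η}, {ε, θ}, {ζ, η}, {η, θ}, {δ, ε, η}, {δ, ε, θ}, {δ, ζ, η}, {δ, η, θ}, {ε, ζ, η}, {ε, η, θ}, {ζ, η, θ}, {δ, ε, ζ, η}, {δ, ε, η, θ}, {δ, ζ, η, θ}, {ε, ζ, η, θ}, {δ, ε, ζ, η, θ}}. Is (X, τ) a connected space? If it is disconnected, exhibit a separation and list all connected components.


(X, τ) is disconnected; components = [{δ}, {ε}, {θ}, {ζ, η}].

Find clopen sets (U ∈ τ with X ∖ U ∈ τ):
  U = ∅, X ∖ U = {δ, ε, ζ, η, θ} — both open, so U is clopen.
  U = {δ}, X ∖ U = {ε, ζ, η, θ} — both open, so U is clopen.
  U = {ε}, X ∖ U = {δ, ζ, η, θ} — both open, so U is clopen.
  U = {θ}, X ∖ U = {δ, ε, ζ, η} — both open, so U is clopen.
  U = {δ, ε}, X ∖ U = {ζ, η, θ} — both open, so U is clopen.
  U = {δ, θ}, X ∖ U = {ε, ζ, η} — both open, so U is clopen.
  U = {ε, θ}, X ∖ U = {δ, ζ, η} — both open, so U is clopen.
  U = {ζ, η}, X ∖ U = {δ, ε, θ} — both open, so U is clopen.
  U = {δ, ε, θ}, X ∖ U = {ζ, η} — both open, so U is clopen.
  U = {δ, ζ, η}, X ∖ U = {ε, θ} — both open, so U is clopen.
  U = {ε, ζ, η}, X ∖ U = {δ, θ} — both open, so U is clopen.
  U = {ζ, η, θ}, X ∖ U = {δ, ε} — both open, so U is clopen.
  U = {δ, ε, ζ, η}, X ∖ U = {θ} — both open, so U is clopen.
  U = {δ, ζ, η, θ}, X ∖ U = {ε} — both open, so U is clopen.
  U = {ε, ζ, η, θ}, X ∖ U = {δ} — both open, so U is clopen.
  U = {δ, ε, ζ, η, θ}, X ∖ U = ∅ — both open, so U is clopen.
Nontrivial clopen(s) exist: e.g. {δ, ε, θ}. So (X, τ) is disconnected.
Compute connected components by grouping points that agree on all clopens:
  component: {δ}
  component: {ε}
  component: {θ}
  component: {ζ, η}


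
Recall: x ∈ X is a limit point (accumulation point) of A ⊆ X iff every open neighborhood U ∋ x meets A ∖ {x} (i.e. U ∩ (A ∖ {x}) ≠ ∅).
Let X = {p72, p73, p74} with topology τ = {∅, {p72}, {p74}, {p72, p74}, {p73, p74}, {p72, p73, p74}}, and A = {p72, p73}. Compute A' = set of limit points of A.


A' = ∅

For each x ∈ X, list the open sets U ∈ τ with x ∈ U, then check whether U ∩ (A ∖ {x}) ≠ ∅ for every such U.
  x = p72: open {p72} ∋ x has {p72} ∩ (A ∖ {p72}) = ∅, so x is NOT a limit point.
  x = p73: open {p73, p74} ∋ x has {p73, p74} ∩ (A ∖ {p73}) = ∅, so x is NOT a limit point.
  x = p74: open {p74} ∋ x has {p74} ∩ (A ∖ {p74}) = ∅, so x is NOT a limit point.
Collecting: A' = ∅.


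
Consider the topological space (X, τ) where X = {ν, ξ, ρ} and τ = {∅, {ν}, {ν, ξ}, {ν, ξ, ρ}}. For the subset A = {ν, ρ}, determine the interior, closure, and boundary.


int(A) = {ν}, cl(A) = {ν, ξ, ρ}, ∂A = {ξ, ρ}.

Closed sets in (X, τ) are complements of opens:
  closed(X, τ) = {∅, {ρ}, {ξ, ρ}, {ν, ξ, ρ}}.
int(A) = ⋃ {U ∈ τ : U ⊆ A}. Opens contained in A: ∅, {ν}.
Taking the union of these: int(A) = {ν}.
cl(A) = ⋂ {C closed : A ⊆ C}. Closed sets containing A: {ν, ξ, ρ}.
Intersecting these: cl(A) = {ν, ξ, ρ}.
∂A = cl(A) ∖ int(A) = {ν, ξ, ρ} ∖ {ν} = {ξ, ρ}.


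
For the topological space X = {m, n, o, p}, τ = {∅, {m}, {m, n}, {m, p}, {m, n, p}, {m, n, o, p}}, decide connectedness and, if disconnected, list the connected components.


(X, τ) is connected.

Find clopen sets (U ∈ τ with X ∖ U ∈ τ):
  U = ∅, X ∖ U = {m, n, o, p} — both open, so U is clopen.
  U = {m, n, o, p}, X ∖ U = ∅ — both open, so U is clopen.
Only trivial clopens (∅ and X) exist, so (X, τ) is connected.
Compute connected components by grouping points that agree on all clopens:
  component: {m, n, o, p}


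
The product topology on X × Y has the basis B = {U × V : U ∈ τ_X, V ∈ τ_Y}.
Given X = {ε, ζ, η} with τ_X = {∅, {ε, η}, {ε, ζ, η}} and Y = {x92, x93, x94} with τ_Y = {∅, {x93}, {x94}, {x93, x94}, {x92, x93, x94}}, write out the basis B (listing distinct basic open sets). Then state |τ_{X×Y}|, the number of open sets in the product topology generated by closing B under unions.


Basis B = {∅ × ∅, {ε, η} × {x93}, {ε, η} × {x94}, {ε, ζ, η} × {x93}, {ε, ζ, η} × {x94}, {ε, η} × {x93, x94}, {ε, η} × {x92, x93, x94}, {ε, ζ, η} × {x93, x94}, {ε, ζ, η} × {x92, x93, x94}}; |τ_{X×Y}| = 14.

Enumerate products U × V with U ∈ τ_X, V ∈ τ_Y (deduplicated):
  ∅ × ∅ = {} (∅)
  {ε, η} × {x93} = {(ε,x93), (η,x93)}
  {ε, η} × {x94} = {(ε,x94), (η,x94)}
  {ε, ζ, η} × {x93} = {(ε,x93), (ζ,x93), (η,x93)}
  {ε, ζ, η} × {x94} = {(ε,x94), (ζ,x94), (η,x94)}
  {ε, η} × {x93, x94} = {(ε,x93), (ε,x94), (η,x93), (η,x94)}
  {ε, η} × {x92, x93, x94} = {(ε,x92), (ε,x93), (ε,x94), (η,x92), (η,x93), (η,x94)}
  {ε, ζ, η} × {x93, x94} = {(ε,x93), (ε,x94), (ζ,x93), (ζ,x94), (η,x93), (η,x94)}
  {ε, ζ, η} × {x92, x93, x94} = {(ε,x92), (ε,x93), (ε,x94), (ζ,x92), (ζ,x93), (ζ,x94), (η,x92), (η,x93), (η,x94)}
These 9 distinct sets form the basis B.
Close under arbitrary unions to get τ_{X×Y}; counting gives |τ_{X×Y}| = 14.


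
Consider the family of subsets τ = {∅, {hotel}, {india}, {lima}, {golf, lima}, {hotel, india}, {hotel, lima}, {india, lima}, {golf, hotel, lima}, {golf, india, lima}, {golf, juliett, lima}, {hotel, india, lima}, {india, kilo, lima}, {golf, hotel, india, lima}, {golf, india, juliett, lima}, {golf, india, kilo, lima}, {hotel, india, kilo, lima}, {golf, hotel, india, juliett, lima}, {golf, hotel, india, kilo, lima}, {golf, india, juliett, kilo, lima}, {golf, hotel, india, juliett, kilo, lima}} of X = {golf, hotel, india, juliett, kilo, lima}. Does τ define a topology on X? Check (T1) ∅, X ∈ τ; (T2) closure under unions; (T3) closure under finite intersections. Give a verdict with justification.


τ is NOT a topology on X.

Axiom (T1): ∅ ∈ τ? Yes; X ∈ τ? Yes.
Axiom (T2/T3): check pairwise unions and intersections of members of τ.
Counterexample for (T2): {hotel} ∪ {golf, juliett, lima} = {golf, hotel, juliett, lima} ∉ τ. Therefore τ is NOT a topology.


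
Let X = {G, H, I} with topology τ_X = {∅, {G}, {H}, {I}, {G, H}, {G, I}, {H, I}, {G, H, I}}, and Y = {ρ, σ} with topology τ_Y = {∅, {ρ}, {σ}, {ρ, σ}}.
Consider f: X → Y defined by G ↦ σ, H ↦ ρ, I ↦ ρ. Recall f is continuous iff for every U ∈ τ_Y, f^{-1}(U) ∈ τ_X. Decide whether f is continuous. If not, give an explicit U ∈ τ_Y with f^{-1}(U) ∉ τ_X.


f IS continuous.

Compute f^{-1}(U) for each U ∈ τ_Y:
  U = ∅: f^{-1}(U) = ∅ ∈ τ_X ✓.
  U = {ρ}: f^{-1}(U) = {H, I} ∈ τ_X ✓.
  U = {σ}: f^{-1}(U) = {G} ∈ τ_X ✓.
  U = {ρ, σ}: f^{-1}(U) = {G, H, I} ∈ τ_X ✓.
Every preimage lies in τ_X, so f IS continuous.


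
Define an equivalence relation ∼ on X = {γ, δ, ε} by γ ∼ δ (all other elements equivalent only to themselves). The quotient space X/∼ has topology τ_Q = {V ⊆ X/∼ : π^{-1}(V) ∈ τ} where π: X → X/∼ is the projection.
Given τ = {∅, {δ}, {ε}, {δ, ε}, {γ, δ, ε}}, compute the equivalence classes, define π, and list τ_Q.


X/∼ = {[γ=δ], [ε]}; |τ_Q| = 3.

Equivalence classes: [γ=δ], [ε].
Quotient map π: X → X/∼ sends γ ↦ [γ=δ], δ ↦ [γ=δ], ε ↦ [ε].
For each subset V ⊆ X/∼, compute π^{-1}(V) ⊆ X and check whether π^{-1}(V) ∈ τ. V is open in τ_Q iff π^{-1}(V) ∈ τ.
  V = {}: π^{-1}(V) = ∅ ∈ τ ✓.
  V = {[γ=δ]}: π^{-1}(V) = {γ, δ} ∉ τ ✗.
  V = {[ε]}: π^{-1}(V) = {ε} ∈ τ ✓.
  V = {[γ=δ], [ε]}: π^{-1}(V) = {γ, δ, ε} ∈ τ ✓.
Open sets in the quotient: τ_Q = {{}, {[ε]}, {[γ=δ], [ε]}} (3 elements).


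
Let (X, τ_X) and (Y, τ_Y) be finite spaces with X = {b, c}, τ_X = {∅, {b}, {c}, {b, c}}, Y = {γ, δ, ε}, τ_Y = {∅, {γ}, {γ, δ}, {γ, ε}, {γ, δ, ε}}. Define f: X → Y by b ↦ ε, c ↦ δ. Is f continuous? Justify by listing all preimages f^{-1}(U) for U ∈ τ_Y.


f IS continuous.

Compute f^{-1}(U) for each U ∈ τ_Y:
  U = ∅: f^{-1}(U) = ∅ ∈ τ_X ✓.
  U = {γ}: f^{-1}(U) = ∅ ∈ τ_X ✓.
  U = {γ, δ}: f^{-1}(U) = {c} ∈ τ_X ✓.
  U = {γ, ε}: f^{-1}(U) = {b} ∈ τ_X ✓.
  U = {γ, δ, ε}: f^{-1}(U) = {b, c} ∈ τ_X ✓.
Every preimage lies in τ_X, so f IS continuous.


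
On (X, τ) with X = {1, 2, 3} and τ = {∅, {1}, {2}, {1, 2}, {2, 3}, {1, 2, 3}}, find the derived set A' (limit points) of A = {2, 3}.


A' = {3}

For each x ∈ X, list the open sets U ∈ τ with x ∈ U, then check whether U ∩ (A ∖ {x}) ≠ ∅ for every such U.
  x = 1: open {1} ∋ x has {1} ∩ (A ∖ {1}) = ∅, so x is NOT a limit point.
  x = 2: open {2} ∋ x has {2} ∩ (A ∖ {2}) = ∅, so x is NOT a limit point.
  x = 3: opens ∋ x are {2, 3}, {1, 2, 3}; each meets A ∖ {3}, so x IS a limit point.
Collecting: A' = {3}.


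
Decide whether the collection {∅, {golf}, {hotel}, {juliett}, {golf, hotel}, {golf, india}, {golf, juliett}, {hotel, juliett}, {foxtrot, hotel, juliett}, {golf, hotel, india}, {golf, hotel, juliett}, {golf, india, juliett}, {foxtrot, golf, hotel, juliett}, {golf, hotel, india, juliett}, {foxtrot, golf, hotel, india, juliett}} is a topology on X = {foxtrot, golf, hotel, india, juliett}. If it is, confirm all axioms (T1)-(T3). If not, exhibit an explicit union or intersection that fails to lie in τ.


τ IS a topology on X.

Axiom (T1): ∅ ∈ τ? Yes; X ∈ τ? Yes.
Axiom (T2/T3): check pairwise unions and intersections of members of τ.
All pairwise intersections and unions checked — each lies in τ. Therefore τ satisfies (T1), (T2), (T3): it IS a topology on X.


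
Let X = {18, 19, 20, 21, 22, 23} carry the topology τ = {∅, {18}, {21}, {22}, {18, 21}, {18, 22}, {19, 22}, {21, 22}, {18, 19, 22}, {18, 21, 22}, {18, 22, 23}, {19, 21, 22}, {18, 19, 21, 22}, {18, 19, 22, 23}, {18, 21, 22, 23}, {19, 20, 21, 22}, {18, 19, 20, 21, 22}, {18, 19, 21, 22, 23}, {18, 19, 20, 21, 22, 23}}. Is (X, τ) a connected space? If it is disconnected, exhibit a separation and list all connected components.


(X, τ) is connected.

Find clopen sets (U ∈ τ with X ∖ U ∈ τ):
  U = ∅, X ∖ U = {18, 19, 20, 21, 22, 23} — both open, so U is clopen.
  U = {18, 19, 20, 21, 22, 23}, X ∖ U = ∅ — both open, so U is clopen.
Only trivial clopens (∅ and X) exist, so (X, τ) is connected.
Compute connected components by grouping points that agree on all clopens:
  component: {18, 19, 20, 21, 22, 23}


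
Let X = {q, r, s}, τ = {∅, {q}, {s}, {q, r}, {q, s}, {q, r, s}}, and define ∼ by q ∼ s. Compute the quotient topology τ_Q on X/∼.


X/∼ = {[q=s], [r]}; |τ_Q| = 3.

Equivalence classes: [q=s], [r].
Quotient map π: X → X/∼ sends q ↦ [q=s], r ↦ [r], s ↦ [q=s].
For each subset V ⊆ X/∼, compute π^{-1}(V) ⊆ X and check whether π^{-1}(V) ∈ τ. V is open in τ_Q iff π^{-1}(V) ∈ τ.
  V = {}: π^{-1}(V) = ∅ ∈ τ ✓.
  V = {[q=s]}: π^{-1}(V) = {q, s} ∈ τ ✓.
  V = {[r]}: π^{-1}(V) = {r} ∉ τ ✗.
  V = {[q=s], [r]}: π^{-1}(V) = {q, r, s} ∈ τ ✓.
Open sets in the quotient: τ_Q = {{}, {[q=s]}, {[q=s], [r]}} (3 elements).


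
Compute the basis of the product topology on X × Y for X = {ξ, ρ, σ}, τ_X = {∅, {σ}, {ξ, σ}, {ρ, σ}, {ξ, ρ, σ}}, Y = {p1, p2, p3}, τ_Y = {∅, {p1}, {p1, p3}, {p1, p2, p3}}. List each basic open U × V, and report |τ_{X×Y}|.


Basis B = {∅ × ∅, {σ} × {p1}, {ξ, σ} × {p1}, {ρ, σ} × {p1}, {σ} × {p1, p3}, {ξ, ρ, σ} × {p1}, {σ} × {p1, p2, p3}, {ξ, σ} × {p1, p3}, {ρ, σ} × {p1, p3}, {ξ, σ} × {p1, p2, p3}, {ξ, ρ, σ} × {p1, p3}, {ρ, σ} × {p1, p2, p3}, {ξ, ρ, σ} × {p1, p2, p3}}; |τ_{X×Y}| = 30.

Enumerate products U × V with U ∈ τ_X, V ∈ τ_Y (deduplicated):
  ∅ × ∅ = {} (∅)
  {σ} × {p1} = {(σ,p1)}
  {ξ, σ} × {p1} = {(ξ,p1), (σ,p1)}
  {ρ, σ} × {p1} = {(ρ,p1), (σ,p1)}
  {σ} × {p1, p3} = {(σ,p1), (σ,p3)}
  {ξ, ρ, σ} × {p1} = {(ξ,p1), (ρ,p1), (σ,p1)}
  {σ} × {p1, p2, p3} = {(σ,p1), (σ,p2), (σ,p3)}
  {ξ, σ} × {p1, p3} = {(ξ,p1), (ξ,p3), (σ,p1), (σ,p3)}
  {ρ, σ} × {p1, p3} = {(ρ,p1), (ρ,p3), (σ,p1), (σ,p3)}
  {ξ, σ} × {p1, p2, p3} = {(ξ,p1), (ξ,p2), (ξ,p3), (σ,p1), (σ,p2), (σ,p3)}
  {ξ, ρ, σ} × {p1, p3} = {(ξ,p1), (ξ,p3), (ρ,p1), (ρ,p3), (σ,p1), (σ,p3)}
  {ρ, σ} × {p1, p2, p3} = {(ρ,p1), (ρ,p2), (ρ,p3), (σ,p1), (σ,p2), (σ,p3)}
  {ξ, ρ, σ} × {p1, p2, p3} = {(ξ,p1), (ξ,p2), (ξ,p3), (ρ,p1), (ρ,p2), (ρ,p3), (σ,p1), (σ,p2), (σ,p3)}
These 13 distinct sets form the basis B.
Close under arbitrary unions to get τ_{X×Y}; counting gives |τ_{X×Y}| = 30.


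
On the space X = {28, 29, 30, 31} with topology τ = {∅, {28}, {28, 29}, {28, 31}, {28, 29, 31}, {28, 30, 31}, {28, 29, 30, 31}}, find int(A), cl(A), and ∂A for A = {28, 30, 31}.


int(A) = {28, 30, 31}, cl(A) = {28, 29, 30, 31}, ∂A = {29}.

Closed sets in (X, τ) are complements of opens:
  closed(X, τ) = {∅, {29}, {30}, {29, 30}, {30, 31}, {29, 30, 31}, {28, 29, 30, 31}}.
int(A) = ⋃ {U ∈ τ : U ⊆ A}. Opens contained in A: ∅, {28}, {28, 31}, {28, 30, 31}.
Taking the union of these: int(A) = {28, 30, 31}.
cl(A) = ⋂ {C closed : A ⊆ C}. Closed sets containing A: {28, 29, 30, 31}.
Intersecting these: cl(A) = {28, 29, 30, 31}.
∂A = cl(A) ∖ int(A) = {28, 29, 30, 31} ∖ {28, 30, 31} = {29}.


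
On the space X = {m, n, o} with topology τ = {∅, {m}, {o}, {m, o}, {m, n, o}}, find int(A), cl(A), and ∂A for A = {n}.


int(A) = ∅, cl(A) = {n}, ∂A = {n}.

Closed sets in (X, τ) are complements of opens:
  closed(X, τ) = {∅, {n}, {m, n}, {n, o}, {m, n, o}}.
int(A) = ⋃ {U ∈ τ : U ⊆ A}. Opens contained in A: ∅.
Taking the union of these: int(A) = ∅.
cl(A) = ⋂ {C closed : A ⊆ C}. Closed sets containing A: {n}, {m, n}, {n, o}, {m, n, o}.
Intersecting these: cl(A) = {n}.
∂A = cl(A) ∖ int(A) = {n} ∖ ∅ = {n}.


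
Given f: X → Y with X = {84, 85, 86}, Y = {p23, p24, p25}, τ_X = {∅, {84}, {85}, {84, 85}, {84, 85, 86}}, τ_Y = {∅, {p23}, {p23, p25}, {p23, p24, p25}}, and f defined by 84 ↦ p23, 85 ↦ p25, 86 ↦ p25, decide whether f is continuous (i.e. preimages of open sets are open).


f IS continuous.

Compute f^{-1}(U) for each U ∈ τ_Y:
  U = ∅: f^{-1}(U) = ∅ ∈ τ_X ✓.
  U = {p23}: f^{-1}(U) = {84} ∈ τ_X ✓.
  U = {p23, p25}: f^{-1}(U) = {84, 85, 86} ∈ τ_X ✓.
  U = {p23, p24, p25}: f^{-1}(U) = {84, 85, 86} ∈ τ_X ✓.
Every preimage lies in τ_X, so f IS continuous.


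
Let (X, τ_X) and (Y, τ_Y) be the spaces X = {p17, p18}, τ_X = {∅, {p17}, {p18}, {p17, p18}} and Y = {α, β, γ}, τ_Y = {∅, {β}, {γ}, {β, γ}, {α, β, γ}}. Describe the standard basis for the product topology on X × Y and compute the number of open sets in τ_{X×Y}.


Basis B = {∅ × ∅, {p17} × {β}, {p17} × {γ}, {p18} × {β}, {p18} × {γ}, {p17} × {β, γ}, {p17, p18} × {β}, {p17, p18} × {γ}, {p18} × {β, γ}, {p17} × {α, β, γ}, {p18} × {α, β, γ}, {p17, p18} × {β, γ}, {p17, p18} × {α, β, γ}}; |τ_{X×Y}| = 25.

Enumerate products U × V with U ∈ τ_X, V ∈ τ_Y (deduplicated):
  ∅ × ∅ = {} (∅)
  {p17} × {β} = {(p17,β)}
  {p17} × {γ} = {(p17,γ)}
  {p18} × {β} = {(p18,β)}
  {p18} × {γ} = {(p18,γ)}
  {p17} × {β, γ} = {(p17,β), (p17,γ)}
  {p17, p18} × {β} = {(p17,β), (p18,β)}
  {p17, p18} × {γ} = {(p17,γ), (p18,γ)}
  {p18} × {β, γ} = {(p18,β), (p18,γ)}
  {p17} × {α, β, γ} = {(p17,α), (p17,β), (p17,γ)}
  {p18} × {α, β, γ} = {(p18,α), (p18,β), (p18,γ)}
  {p17, p18} × {β, γ} = {(p17,β), (p17,γ), (p18,β), (p18,γ)}
  {p17, p18} × {α, β, γ} = {(p17,α), (p17,β), (p17,γ), (p18,α), (p18,β), (p18,γ)}
These 13 distinct sets form the basis B.
Close under arbitrary unions to get τ_{X×Y}; counting gives |τ_{X×Y}| = 25.


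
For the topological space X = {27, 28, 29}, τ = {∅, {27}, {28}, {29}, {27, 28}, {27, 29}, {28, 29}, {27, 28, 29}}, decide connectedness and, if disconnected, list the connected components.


(X, τ) is disconnected; components = [{27}, {28}, {29}].

Find clopen sets (U ∈ τ with X ∖ U ∈ τ):
  U = ∅, X ∖ U = {27, 28, 29} — both open, so U is clopen.
  U = {27}, X ∖ U = {28, 29} — both open, so U is clopen.
  U = {28}, X ∖ U = {27, 29} — both open, so U is clopen.
  U = {29}, X ∖ U = {27, 28} — both open, so U is clopen.
  U = {27, 28}, X ∖ U = {29} — both open, so U is clopen.
  U = {27, 29}, X ∖ U = {28} — both open, so U is clopen.
  U = {28, 29}, X ∖ U = {27} — both open, so U is clopen.
  U = {27, 28, 29}, X ∖ U = ∅ — both open, so U is clopen.
Nontrivial clopen(s) exist: e.g. {28, 29}. So (X, τ) is disconnected.
Compute connected components by grouping points that agree on all clopens:
  component: {27}
  component: {28}
  component: {29}


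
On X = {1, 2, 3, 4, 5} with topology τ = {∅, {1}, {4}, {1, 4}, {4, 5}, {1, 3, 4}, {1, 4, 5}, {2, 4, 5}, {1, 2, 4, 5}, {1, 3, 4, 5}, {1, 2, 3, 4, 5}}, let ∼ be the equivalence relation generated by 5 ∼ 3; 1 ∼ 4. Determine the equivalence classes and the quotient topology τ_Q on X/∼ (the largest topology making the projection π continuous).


X/∼ = {[1=4], [2], [3=5]}; |τ_Q| = 4.

Equivalence classes: [1=4], [2], [3=5].
Quotient map π: X → X/∼ sends 1 ↦ [1=4], 2 ↦ [2], 3 ↦ [3=5], 4 ↦ [1=4], 5 ↦ [3=5].
For each subset V ⊆ X/∼, compute π^{-1}(V) ⊆ X and check whether π^{-1}(V) ∈ τ. V is open in τ_Q iff π^{-1}(V) ∈ τ.
  V = {}: π^{-1}(V) = ∅ ∈ τ ✓.
  V = {[1=4]}: π^{-1}(V) = {1, 4} ∈ τ ✓.
  V = {[2]}: π^{-1}(V) = {2} ∉ τ ✗.
  V = {[1=4], [2]}: π^{-1}(V) = {1, 2, 4} ∉ τ ✗.
  V = {[3=5]}: π^{-1}(V) = {3, 5} ∉ τ ✗.
  V = {[1=4], [3=5]}: π^{-1}(V) = {1, 3, 4, 5} ∈ τ ✓.
  V = {[2], [3=5]}: π^{-1}(V) = {2, 3, 5} ∉ τ ✗.
  V = {[1=4], [2], [3=5]}: π^{-1}(V) = {1, 2, 3, 4, 5} ∈ τ ✓.
Open sets in the quotient: τ_Q = {{}, {[1=4]}, {[1=4], [3=5]}, {[1=4], [2], [3=5]}} (4 elements).


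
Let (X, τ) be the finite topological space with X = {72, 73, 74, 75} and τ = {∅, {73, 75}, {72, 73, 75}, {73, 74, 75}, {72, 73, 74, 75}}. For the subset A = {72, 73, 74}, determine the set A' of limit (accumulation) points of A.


A' = {72, 74, 75}

For each x ∈ X, list the open sets U ∈ τ with x ∈ U, then check whether U ∩ (A ∖ {x}) ≠ ∅ for every such U.
  x = 72: opens ∋ x are {72, 73, 75}, {72, 73, 74, 75}; each meets A ∖ {72}, so x IS a limit point.
  x = 73: open {73, 75} ∋ x has {73, 75} ∩ (A ∖ {73}) = ∅, so x is NOT a limit point.
  x = 74: opens ∋ x are {73, 74, 75}, {72, 73, 74, 75}; each meets A ∖ {74}, so x IS a limit point.
  x = 75: opens ∋ x are {73, 75}, {72, 73, 75}, {73, 74, 75}, {72, 73, 74, 75}; each meets A ∖ {75}, so x IS a limit point.
Collecting: A' = {72, 74, 75}.


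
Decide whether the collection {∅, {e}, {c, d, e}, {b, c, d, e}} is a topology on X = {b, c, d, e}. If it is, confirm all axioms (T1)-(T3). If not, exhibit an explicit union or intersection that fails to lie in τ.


τ IS a topology on X.

Axiom (T1): ∅ ∈ τ? Yes; X ∈ τ? Yes.
Axiom (T2/T3): check pairwise unions and intersections of members of τ.
All pairwise intersections and unions checked — each lies in τ. Therefore τ satisfies (T1), (T2), (T3): it IS a topology on X.


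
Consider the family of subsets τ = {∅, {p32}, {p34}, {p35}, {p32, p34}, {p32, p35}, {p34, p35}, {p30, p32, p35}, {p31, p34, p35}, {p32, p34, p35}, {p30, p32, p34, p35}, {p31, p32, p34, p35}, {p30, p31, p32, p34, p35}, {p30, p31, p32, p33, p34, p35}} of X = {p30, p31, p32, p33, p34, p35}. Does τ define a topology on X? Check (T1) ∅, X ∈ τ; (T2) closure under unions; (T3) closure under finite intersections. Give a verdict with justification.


τ IS a topology on X.

Axiom (T1): ∅ ∈ τ? Yes; X ∈ τ? Yes.
Axiom (T2/T3): check pairwise unions and intersections of members of τ.
All pairwise intersections and unions checked — each lies in τ. Therefore τ satisfies (T1), (T2), (T3): it IS a topology on X.


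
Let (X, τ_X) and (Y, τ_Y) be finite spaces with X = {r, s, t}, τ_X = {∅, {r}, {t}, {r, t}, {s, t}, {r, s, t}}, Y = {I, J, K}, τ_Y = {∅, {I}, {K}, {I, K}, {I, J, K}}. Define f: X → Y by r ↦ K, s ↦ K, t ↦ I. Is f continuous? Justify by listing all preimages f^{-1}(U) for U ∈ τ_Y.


f is NOT continuous.

Compute f^{-1}(U) for each U ∈ τ_Y:
  U = ∅: f^{-1}(U) = ∅ ∈ τ_X ✓.
  U = {I}: f^{-1}(U) = {t} ∈ τ_X ✓.
  U = {K}: f^{-1}(U) = {r, s} ∉ τ_X ✗.
  U = {I, K}: f^{-1}(U) = {r, s, t} ∈ τ_X ✓.
  U = {I, J, K}: f^{-1}(U) = {r, s, t} ∈ τ_X ✓.
Found U = {K} with f^{-1}(U) = {r, s} not in τ_X. Therefore f is NOT continuous.


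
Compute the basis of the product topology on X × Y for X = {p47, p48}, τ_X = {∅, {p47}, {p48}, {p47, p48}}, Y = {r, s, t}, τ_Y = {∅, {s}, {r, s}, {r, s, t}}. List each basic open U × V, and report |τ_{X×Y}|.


Basis B = {∅ × ∅, {p47} × {s}, {p48} × {s}, {p47} × {r, s}, {p47, p48} × {s}, {p48} × {r, s}, {p47} × {r, s, t}, {p48} × {r, s, t}, {p47, p48} × {r, s}, {p47, p48} × {r, s, t}}; |τ_{X×Y}| = 16.

Enumerate products U × V with U ∈ τ_X, V ∈ τ_Y (deduplicated):
  ∅ × ∅ = {} (∅)
  {p47} × {s} = {(p47,s)}
  {p48} × {s} = {(p48,s)}
  {p47} × {r, s} = {(p47,r), (p47,s)}
  {p47, p48} × {s} = {(p47,s), (p48,s)}
  {p48} × {r, s} = {(p48,r), (p48,s)}
  {p47} × {r, s, t} = {(p47,r), (p47,s), (p47,t)}
  {p48} × {r, s, t} = {(p48,r), (p48,s), (p48,t)}
  {p47, p48} × {r, s} = {(p47,r), (p47,s), (p48,r), (p48,s)}
  {p47, p48} × {r, s, t} = {(p47,r), (p47,s), (p47,t), (p48,r), (p48,s), (p48,t)}
These 10 distinct sets form the basis B.
Close under arbitrary unions to get τ_{X×Y}; counting gives |τ_{X×Y}| = 16.


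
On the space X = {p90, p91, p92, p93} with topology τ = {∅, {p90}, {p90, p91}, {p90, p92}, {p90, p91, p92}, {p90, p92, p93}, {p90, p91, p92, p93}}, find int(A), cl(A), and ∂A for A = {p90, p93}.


int(A) = {p90}, cl(A) = {p90, p91, p92, p93}, ∂A = {p91, p92, p93}.

Closed sets in (X, τ) are complements of opens:
  closed(X, τ) = {∅, {p91}, {p93}, {p91, p93}, {p92, p93}, {p91, p92, p93}, {p90, p91, p92, p93}}.
int(A) = ⋃ {U ∈ τ : U ⊆ A}. Opens contained in A: ∅, {p90}.
Taking the union of these: int(A) = {p90}.
cl(A) = ⋂ {C closed : A ⊆ C}. Closed sets containing A: {p90, p91, p92, p93}.
Intersecting these: cl(A) = {p90, p91, p92, p93}.
∂A = cl(A) ∖ int(A) = {p90, p91, p92, p93} ∖ {p90} = {p91, p92, p93}.


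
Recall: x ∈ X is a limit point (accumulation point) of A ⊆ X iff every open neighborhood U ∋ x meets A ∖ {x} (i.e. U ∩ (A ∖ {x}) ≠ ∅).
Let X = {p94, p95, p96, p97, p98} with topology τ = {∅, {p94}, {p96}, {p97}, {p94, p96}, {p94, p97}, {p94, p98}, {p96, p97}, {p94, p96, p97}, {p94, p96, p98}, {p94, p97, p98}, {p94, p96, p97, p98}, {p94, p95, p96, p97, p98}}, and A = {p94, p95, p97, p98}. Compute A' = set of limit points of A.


A' = {p95, p98}

For each x ∈ X, list the open sets U ∈ τ with x ∈ U, then check whether U ∩ (A ∖ {x}) ≠ ∅ for every such U.
  x = p94: open {p94} ∋ x has {p94} ∩ (A ∖ {p94}) = ∅, so x is NOT a limit point.
  x = p95: opens ∋ x are {p94, p95, p96, p97, p98}; each meets A ∖ {p95}, so x IS a limit point.
  x = p96: open {p96} ∋ x has {p96} ∩ (A ∖ {p96}) = ∅, so x is NOT a limit point.
  x = p97: open {p97} ∋ x has {p97} ∩ (A ∖ {p97}) = ∅, so x is NOT a limit point.
  x = p98: opens ∋ x are {p94, p98}, {p94, p96, p98}, {p94, p97, p98}, {p94, p96, p97, p98}, {p94, p95, p96, p97, p98}; each meets A ∖ {p98}, so x IS a limit point.
Collecting: A' = {p95, p98}.


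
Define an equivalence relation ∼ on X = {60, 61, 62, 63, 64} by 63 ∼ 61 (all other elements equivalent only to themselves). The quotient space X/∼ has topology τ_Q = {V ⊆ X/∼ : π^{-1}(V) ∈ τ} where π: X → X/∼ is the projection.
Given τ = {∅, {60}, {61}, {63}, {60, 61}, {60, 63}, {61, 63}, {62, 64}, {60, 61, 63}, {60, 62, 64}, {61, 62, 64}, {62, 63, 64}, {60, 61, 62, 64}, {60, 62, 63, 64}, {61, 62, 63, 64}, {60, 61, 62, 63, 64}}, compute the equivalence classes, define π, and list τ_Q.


X/∼ = {[60], [61=63], [62], [64]}; |τ_Q| = 8.

Equivalence classes: [60], [61=63], [62], [64].
Quotient map π: X → X/∼ sends 60 ↦ [60], 61 ↦ [61=63], 62 ↦ [62], 63 ↦ [61=63], 64 ↦ [64].
For each subset V ⊆ X/∼, compute π^{-1}(V) ⊆ X and check whether π^{-1}(V) ∈ τ. V is open in τ_Q iff π^{-1}(V) ∈ τ.
  V = {}: π^{-1}(V) = ∅ ∈ τ ✓.
  V = {[60]}: π^{-1}(V) = {60} ∈ τ ✓.
  V = {[61=63]}: π^{-1}(V) = {61, 63} ∈ τ ✓.
  V = {[60], [61=63]}: π^{-1}(V) = {60, 61, 63} ∈ τ ✓.
  V = {[62]}: π^{-1}(V) = {62} ∉ τ ✗.
  V = {[60], [62]}: π^{-1}(V) = {60, 62} ∉ τ ✗.
  V = {[61=63], [62]}: π^{-1}(V) = {61, 62, 63} ∉ τ ✗.
  V = {[60], [61=63], [62]}: π^{-1}(V) = {60, 61, 62, 63} ∉ τ ✗.
  V = {[64]}: π^{-1}(V) = {64} ∉ τ ✗.
  V = {[60], [64]}: π^{-1}(V) = {60, 64} ∉ τ ✗.
  V = {[61=63], [64]}: π^{-1}(V) = {61, 63, 64} ∉ τ ✗.
  V = {[60], [61=63], [64]}: π^{-1}(V) = {60, 61, 63, 64} ∉ τ ✗.
  V = {[62], [64]}: π^{-1}(V) = {62, 64} ∈ τ ✓.
  V = {[60], [62], [64]}: π^{-1}(V) = {60, 62, 64} ∈ τ ✓.
  V = {[61=63], [62], [64]}: π^{-1}(V) = {61, 62, 63, 64} ∈ τ ✓.
  V = {[60], [61=63], [62], [64]}: π^{-1}(V) = {60, 61, 62, 63, 64} ∈ τ ✓.
Open sets in the quotient: τ_Q = {{}, {[60]}, {[61=63]}, {[60], [61=63]}, {[62], [64]}, {[60], [62], [64]}, {[61=63], [62], [64]}, {[60], [61=63], [62], [64]}} (8 elements).


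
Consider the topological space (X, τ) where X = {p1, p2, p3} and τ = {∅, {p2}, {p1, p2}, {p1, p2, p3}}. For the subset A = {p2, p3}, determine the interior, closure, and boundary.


int(A) = {p2}, cl(A) = {p1, p2, p3}, ∂A = {p1, p3}.

Closed sets in (X, τ) are complements of opens:
  closed(X, τ) = {∅, {p3}, {p1, p3}, {p1, p2, p3}}.
int(A) = ⋃ {U ∈ τ : U ⊆ A}. Opens contained in A: ∅, {p2}.
Taking the union of these: int(A) = {p2}.
cl(A) = ⋂ {C closed : A ⊆ C}. Closed sets containing A: {p1, p2, p3}.
Intersecting these: cl(A) = {p1, p2, p3}.
∂A = cl(A) ∖ int(A) = {p1, p2, p3} ∖ {p2} = {p1, p3}.


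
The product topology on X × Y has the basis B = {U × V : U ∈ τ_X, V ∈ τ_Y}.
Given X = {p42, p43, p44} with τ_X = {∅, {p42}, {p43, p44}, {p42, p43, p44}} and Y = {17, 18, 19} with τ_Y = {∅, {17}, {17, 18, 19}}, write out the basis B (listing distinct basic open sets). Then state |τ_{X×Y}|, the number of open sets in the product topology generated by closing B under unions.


Basis B = {∅ × ∅, {p42} × {17}, {p43, p44} × {17}, {p42} × {17, 18, 19}, {p42, p43, p44} × {17}, {p43, p44} × {17, 18, 19}, {p42, p43, p44} × {17, 18, 19}}; |τ_{X×Y}| = 9.

Enumerate products U × V with U ∈ τ_X, V ∈ τ_Y (deduplicated):
  ∅ × ∅ = {} (∅)
  {p42} × {17} = {(p42,17)}
  {p43, p44} × {17} = {(p43,17), (p44,17)}
  {p42} × {17, 18, 19} = {(p42,17), (p42,18), (p42,19)}
  {p42, p43, p44} × {17} = {(p42,17), (p43,17), (p44,17)}
  {p43, p44} × {17, 18, 19} = {(p43,17), (p43,18), (p43,19), (p44,17), (p44,18), (p44,19)}
  {p42, p43, p44} × {17, 18, 19} = {(p42,17), (p42,18), (p42,19), (p43,17), (p43,18), (p43,19), (p44,17), (p44,18), (p44,19)}
These 7 distinct sets form the basis B.
Close under arbitrary unions to get τ_{X×Y}; counting gives |τ_{X×Y}| = 9.


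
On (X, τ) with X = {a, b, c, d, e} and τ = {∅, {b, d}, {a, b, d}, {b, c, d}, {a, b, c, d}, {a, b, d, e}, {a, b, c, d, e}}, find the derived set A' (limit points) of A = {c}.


A' = ∅

For each x ∈ X, list the open sets U ∈ τ with x ∈ U, then check whether U ∩ (A ∖ {x}) ≠ ∅ for every such U.
  x = a: open {a, b, d} ∋ x has {a, b, d} ∩ (A ∖ {a}) = ∅, so x is NOT a limit point.
  x = b: open {b, d} ∋ x has {b, d} ∩ (A ∖ {b}) = ∅, so x is NOT a limit point.
  x = c: open {b, c, d} ∋ x has {b, c, d} ∩ (A ∖ {c}) = ∅, so x is NOT a limit point.
  x = d: open {b, d} ∋ x has {b, d} ∩ (A ∖ {d}) = ∅, so x is NOT a limit point.
  x = e: open {a, b, d, e} ∋ x has {a, b, d, e} ∩ (A ∖ {e}) = ∅, so x is NOT a limit point.
Collecting: A' = ∅.


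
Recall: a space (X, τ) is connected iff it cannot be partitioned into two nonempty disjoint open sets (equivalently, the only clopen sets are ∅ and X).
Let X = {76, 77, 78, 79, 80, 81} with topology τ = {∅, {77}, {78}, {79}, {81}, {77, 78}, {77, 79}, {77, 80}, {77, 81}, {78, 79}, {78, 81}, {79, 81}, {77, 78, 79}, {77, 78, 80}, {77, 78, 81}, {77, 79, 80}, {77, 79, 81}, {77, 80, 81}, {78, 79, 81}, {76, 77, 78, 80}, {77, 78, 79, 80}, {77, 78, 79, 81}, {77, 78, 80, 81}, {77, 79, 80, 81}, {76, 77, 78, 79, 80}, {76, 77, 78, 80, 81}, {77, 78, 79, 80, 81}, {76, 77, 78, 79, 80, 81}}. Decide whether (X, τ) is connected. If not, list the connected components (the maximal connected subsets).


(X, τ) is disconnected; components = [{79}, {81}, {76, 77, 78, 80}].

Find clopen sets (U ∈ τ with X ∖ U ∈ τ):
  U = ∅, X ∖ U = {76, 77, 78, 79, 80, 81} — both open, so U is clopen.
  U = {79}, X ∖ U = {76, 77, 78, 80, 81} — both open, so U is clopen.
  U = {81}, X ∖ U = {76, 77, 78, 79, 80} — both open, so U is clopen.
  U = {79, 81}, X ∖ U = {76, 77, 78, 80} — both open, so U is clopen.
  U = {76, 77, 78, 80}, X ∖ U = {79, 81} — both open, so U is clopen.
  U = {76, 77, 78, 79, 80}, X ∖ U = {81} — both open, so U is clopen.
  U = {76, 77, 78, 80, 81}, X ∖ U = {79} — both open, so U is clopen.
  U = {76, 77, 78, 79, 80, 81}, X ∖ U = ∅ — both open, so U is clopen.
Nontrivial clopen(s) exist: e.g. {76, 77, 78, 80, 81}. So (X, τ) is disconnected.
Compute connected components by grouping points that agree on all clopens:
  component: {79}
  component: {81}
  component: {76, 77, 78, 80}


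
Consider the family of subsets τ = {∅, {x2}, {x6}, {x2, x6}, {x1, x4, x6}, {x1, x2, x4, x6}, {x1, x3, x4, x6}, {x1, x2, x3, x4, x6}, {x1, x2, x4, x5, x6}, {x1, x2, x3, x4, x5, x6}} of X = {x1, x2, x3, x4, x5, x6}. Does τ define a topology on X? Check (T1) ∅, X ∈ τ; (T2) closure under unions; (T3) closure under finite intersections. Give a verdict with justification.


τ IS a topology on X.

Axiom (T1): ∅ ∈ τ? Yes; X ∈ τ? Yes.
Axiom (T2/T3): check pairwise unions and intersections of members of τ.
All pairwise intersections and unions checked — each lies in τ. Therefore τ satisfies (T1), (T2), (T3): it IS a topology on X.
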